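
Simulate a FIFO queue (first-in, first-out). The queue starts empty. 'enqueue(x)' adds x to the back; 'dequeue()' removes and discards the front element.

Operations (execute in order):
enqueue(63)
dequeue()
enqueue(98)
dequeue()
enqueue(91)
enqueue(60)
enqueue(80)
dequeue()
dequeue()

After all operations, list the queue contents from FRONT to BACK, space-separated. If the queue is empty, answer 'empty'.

enqueue(63): [63]
dequeue(): []
enqueue(98): [98]
dequeue(): []
enqueue(91): [91]
enqueue(60): [91, 60]
enqueue(80): [91, 60, 80]
dequeue(): [60, 80]
dequeue(): [80]

Answer: 80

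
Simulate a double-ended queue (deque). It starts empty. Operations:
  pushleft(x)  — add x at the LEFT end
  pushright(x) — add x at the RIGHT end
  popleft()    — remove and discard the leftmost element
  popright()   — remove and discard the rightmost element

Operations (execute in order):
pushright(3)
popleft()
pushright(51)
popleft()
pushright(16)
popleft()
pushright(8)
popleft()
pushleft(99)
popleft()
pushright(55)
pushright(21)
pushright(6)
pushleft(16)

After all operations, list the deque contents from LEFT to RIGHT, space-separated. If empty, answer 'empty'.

pushright(3): [3]
popleft(): []
pushright(51): [51]
popleft(): []
pushright(16): [16]
popleft(): []
pushright(8): [8]
popleft(): []
pushleft(99): [99]
popleft(): []
pushright(55): [55]
pushright(21): [55, 21]
pushright(6): [55, 21, 6]
pushleft(16): [16, 55, 21, 6]

Answer: 16 55 21 6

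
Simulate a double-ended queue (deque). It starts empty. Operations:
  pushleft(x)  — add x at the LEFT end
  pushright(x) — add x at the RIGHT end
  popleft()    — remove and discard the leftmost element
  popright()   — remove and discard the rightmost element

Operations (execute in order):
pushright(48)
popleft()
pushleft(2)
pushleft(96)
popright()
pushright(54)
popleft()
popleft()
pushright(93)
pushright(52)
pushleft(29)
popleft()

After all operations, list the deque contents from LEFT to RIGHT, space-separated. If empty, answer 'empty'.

pushright(48): [48]
popleft(): []
pushleft(2): [2]
pushleft(96): [96, 2]
popright(): [96]
pushright(54): [96, 54]
popleft(): [54]
popleft(): []
pushright(93): [93]
pushright(52): [93, 52]
pushleft(29): [29, 93, 52]
popleft(): [93, 52]

Answer: 93 52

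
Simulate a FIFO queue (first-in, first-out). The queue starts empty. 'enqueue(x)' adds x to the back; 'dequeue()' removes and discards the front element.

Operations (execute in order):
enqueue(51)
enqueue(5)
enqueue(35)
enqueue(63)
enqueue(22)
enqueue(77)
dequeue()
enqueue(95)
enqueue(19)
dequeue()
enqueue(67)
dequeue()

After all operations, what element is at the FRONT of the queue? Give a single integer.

Answer: 63

Derivation:
enqueue(51): queue = [51]
enqueue(5): queue = [51, 5]
enqueue(35): queue = [51, 5, 35]
enqueue(63): queue = [51, 5, 35, 63]
enqueue(22): queue = [51, 5, 35, 63, 22]
enqueue(77): queue = [51, 5, 35, 63, 22, 77]
dequeue(): queue = [5, 35, 63, 22, 77]
enqueue(95): queue = [5, 35, 63, 22, 77, 95]
enqueue(19): queue = [5, 35, 63, 22, 77, 95, 19]
dequeue(): queue = [35, 63, 22, 77, 95, 19]
enqueue(67): queue = [35, 63, 22, 77, 95, 19, 67]
dequeue(): queue = [63, 22, 77, 95, 19, 67]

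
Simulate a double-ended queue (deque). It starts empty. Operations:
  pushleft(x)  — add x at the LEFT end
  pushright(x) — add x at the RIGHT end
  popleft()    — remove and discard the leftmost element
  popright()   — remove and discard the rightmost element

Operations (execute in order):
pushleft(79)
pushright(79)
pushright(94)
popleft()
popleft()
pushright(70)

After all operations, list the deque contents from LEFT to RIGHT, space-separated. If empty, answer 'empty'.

pushleft(79): [79]
pushright(79): [79, 79]
pushright(94): [79, 79, 94]
popleft(): [79, 94]
popleft(): [94]
pushright(70): [94, 70]

Answer: 94 70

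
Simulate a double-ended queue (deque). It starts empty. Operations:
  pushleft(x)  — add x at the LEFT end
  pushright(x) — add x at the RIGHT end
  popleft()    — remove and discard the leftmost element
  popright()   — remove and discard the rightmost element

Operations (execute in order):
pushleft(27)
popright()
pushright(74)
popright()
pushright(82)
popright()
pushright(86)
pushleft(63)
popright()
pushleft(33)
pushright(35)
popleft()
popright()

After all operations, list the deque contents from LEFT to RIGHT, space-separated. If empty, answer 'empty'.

Answer: 63

Derivation:
pushleft(27): [27]
popright(): []
pushright(74): [74]
popright(): []
pushright(82): [82]
popright(): []
pushright(86): [86]
pushleft(63): [63, 86]
popright(): [63]
pushleft(33): [33, 63]
pushright(35): [33, 63, 35]
popleft(): [63, 35]
popright(): [63]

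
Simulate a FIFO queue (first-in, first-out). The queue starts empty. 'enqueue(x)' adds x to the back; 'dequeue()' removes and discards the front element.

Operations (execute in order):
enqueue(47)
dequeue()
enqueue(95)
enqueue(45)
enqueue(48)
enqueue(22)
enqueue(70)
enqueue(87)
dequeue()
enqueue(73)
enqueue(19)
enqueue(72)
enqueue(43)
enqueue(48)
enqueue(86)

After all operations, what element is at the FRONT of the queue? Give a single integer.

enqueue(47): queue = [47]
dequeue(): queue = []
enqueue(95): queue = [95]
enqueue(45): queue = [95, 45]
enqueue(48): queue = [95, 45, 48]
enqueue(22): queue = [95, 45, 48, 22]
enqueue(70): queue = [95, 45, 48, 22, 70]
enqueue(87): queue = [95, 45, 48, 22, 70, 87]
dequeue(): queue = [45, 48, 22, 70, 87]
enqueue(73): queue = [45, 48, 22, 70, 87, 73]
enqueue(19): queue = [45, 48, 22, 70, 87, 73, 19]
enqueue(72): queue = [45, 48, 22, 70, 87, 73, 19, 72]
enqueue(43): queue = [45, 48, 22, 70, 87, 73, 19, 72, 43]
enqueue(48): queue = [45, 48, 22, 70, 87, 73, 19, 72, 43, 48]
enqueue(86): queue = [45, 48, 22, 70, 87, 73, 19, 72, 43, 48, 86]

Answer: 45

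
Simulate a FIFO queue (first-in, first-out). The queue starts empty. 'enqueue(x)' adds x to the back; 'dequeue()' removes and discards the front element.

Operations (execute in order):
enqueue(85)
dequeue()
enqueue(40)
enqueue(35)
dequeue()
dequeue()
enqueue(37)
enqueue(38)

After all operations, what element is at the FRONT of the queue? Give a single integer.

enqueue(85): queue = [85]
dequeue(): queue = []
enqueue(40): queue = [40]
enqueue(35): queue = [40, 35]
dequeue(): queue = [35]
dequeue(): queue = []
enqueue(37): queue = [37]
enqueue(38): queue = [37, 38]

Answer: 37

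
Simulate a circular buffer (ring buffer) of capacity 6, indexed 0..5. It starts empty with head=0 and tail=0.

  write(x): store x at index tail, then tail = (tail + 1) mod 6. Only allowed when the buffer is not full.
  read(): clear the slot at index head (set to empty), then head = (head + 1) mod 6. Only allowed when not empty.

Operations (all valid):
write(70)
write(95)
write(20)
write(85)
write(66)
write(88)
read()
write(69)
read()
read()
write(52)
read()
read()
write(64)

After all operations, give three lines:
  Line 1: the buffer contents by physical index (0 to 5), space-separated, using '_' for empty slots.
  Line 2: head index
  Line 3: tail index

write(70): buf=[70 _ _ _ _ _], head=0, tail=1, size=1
write(95): buf=[70 95 _ _ _ _], head=0, tail=2, size=2
write(20): buf=[70 95 20 _ _ _], head=0, tail=3, size=3
write(85): buf=[70 95 20 85 _ _], head=0, tail=4, size=4
write(66): buf=[70 95 20 85 66 _], head=0, tail=5, size=5
write(88): buf=[70 95 20 85 66 88], head=0, tail=0, size=6
read(): buf=[_ 95 20 85 66 88], head=1, tail=0, size=5
write(69): buf=[69 95 20 85 66 88], head=1, tail=1, size=6
read(): buf=[69 _ 20 85 66 88], head=2, tail=1, size=5
read(): buf=[69 _ _ 85 66 88], head=3, tail=1, size=4
write(52): buf=[69 52 _ 85 66 88], head=3, tail=2, size=5
read(): buf=[69 52 _ _ 66 88], head=4, tail=2, size=4
read(): buf=[69 52 _ _ _ 88], head=5, tail=2, size=3
write(64): buf=[69 52 64 _ _ 88], head=5, tail=3, size=4

Answer: 69 52 64 _ _ 88
5
3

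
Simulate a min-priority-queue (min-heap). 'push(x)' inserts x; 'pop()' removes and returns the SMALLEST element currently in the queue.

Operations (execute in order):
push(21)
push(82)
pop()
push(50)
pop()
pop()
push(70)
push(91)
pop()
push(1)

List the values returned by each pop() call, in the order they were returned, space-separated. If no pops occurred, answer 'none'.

Answer: 21 50 82 70

Derivation:
push(21): heap contents = [21]
push(82): heap contents = [21, 82]
pop() → 21: heap contents = [82]
push(50): heap contents = [50, 82]
pop() → 50: heap contents = [82]
pop() → 82: heap contents = []
push(70): heap contents = [70]
push(91): heap contents = [70, 91]
pop() → 70: heap contents = [91]
push(1): heap contents = [1, 91]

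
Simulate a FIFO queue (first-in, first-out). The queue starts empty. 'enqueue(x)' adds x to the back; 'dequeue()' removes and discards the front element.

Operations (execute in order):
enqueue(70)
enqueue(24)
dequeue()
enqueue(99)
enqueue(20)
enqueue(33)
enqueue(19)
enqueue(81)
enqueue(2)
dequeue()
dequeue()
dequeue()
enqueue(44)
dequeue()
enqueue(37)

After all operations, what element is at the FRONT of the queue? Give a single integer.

Answer: 19

Derivation:
enqueue(70): queue = [70]
enqueue(24): queue = [70, 24]
dequeue(): queue = [24]
enqueue(99): queue = [24, 99]
enqueue(20): queue = [24, 99, 20]
enqueue(33): queue = [24, 99, 20, 33]
enqueue(19): queue = [24, 99, 20, 33, 19]
enqueue(81): queue = [24, 99, 20, 33, 19, 81]
enqueue(2): queue = [24, 99, 20, 33, 19, 81, 2]
dequeue(): queue = [99, 20, 33, 19, 81, 2]
dequeue(): queue = [20, 33, 19, 81, 2]
dequeue(): queue = [33, 19, 81, 2]
enqueue(44): queue = [33, 19, 81, 2, 44]
dequeue(): queue = [19, 81, 2, 44]
enqueue(37): queue = [19, 81, 2, 44, 37]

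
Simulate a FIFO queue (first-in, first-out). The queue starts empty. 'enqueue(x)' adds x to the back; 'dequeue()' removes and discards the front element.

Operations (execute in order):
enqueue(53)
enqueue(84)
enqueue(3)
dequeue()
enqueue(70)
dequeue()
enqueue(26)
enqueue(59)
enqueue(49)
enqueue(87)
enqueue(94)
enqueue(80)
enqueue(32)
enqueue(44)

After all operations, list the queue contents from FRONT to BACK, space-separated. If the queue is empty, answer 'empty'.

enqueue(53): [53]
enqueue(84): [53, 84]
enqueue(3): [53, 84, 3]
dequeue(): [84, 3]
enqueue(70): [84, 3, 70]
dequeue(): [3, 70]
enqueue(26): [3, 70, 26]
enqueue(59): [3, 70, 26, 59]
enqueue(49): [3, 70, 26, 59, 49]
enqueue(87): [3, 70, 26, 59, 49, 87]
enqueue(94): [3, 70, 26, 59, 49, 87, 94]
enqueue(80): [3, 70, 26, 59, 49, 87, 94, 80]
enqueue(32): [3, 70, 26, 59, 49, 87, 94, 80, 32]
enqueue(44): [3, 70, 26, 59, 49, 87, 94, 80, 32, 44]

Answer: 3 70 26 59 49 87 94 80 32 44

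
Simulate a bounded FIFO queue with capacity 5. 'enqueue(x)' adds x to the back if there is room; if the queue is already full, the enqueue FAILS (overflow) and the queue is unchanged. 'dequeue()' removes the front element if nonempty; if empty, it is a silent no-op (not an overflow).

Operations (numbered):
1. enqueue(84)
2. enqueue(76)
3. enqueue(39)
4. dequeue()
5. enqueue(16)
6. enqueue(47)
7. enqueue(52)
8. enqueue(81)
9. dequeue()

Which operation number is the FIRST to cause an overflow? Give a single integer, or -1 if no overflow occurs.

Answer: 8

Derivation:
1. enqueue(84): size=1
2. enqueue(76): size=2
3. enqueue(39): size=3
4. dequeue(): size=2
5. enqueue(16): size=3
6. enqueue(47): size=4
7. enqueue(52): size=5
8. enqueue(81): size=5=cap → OVERFLOW (fail)
9. dequeue(): size=4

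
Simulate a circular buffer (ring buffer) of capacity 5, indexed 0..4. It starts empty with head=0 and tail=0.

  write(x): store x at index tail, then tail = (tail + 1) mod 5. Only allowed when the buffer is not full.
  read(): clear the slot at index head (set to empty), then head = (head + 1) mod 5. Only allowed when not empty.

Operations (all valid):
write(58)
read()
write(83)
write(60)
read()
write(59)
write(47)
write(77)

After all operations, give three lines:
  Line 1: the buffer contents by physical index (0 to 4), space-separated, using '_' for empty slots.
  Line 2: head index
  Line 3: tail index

Answer: 77 _ 60 59 47
2
1

Derivation:
write(58): buf=[58 _ _ _ _], head=0, tail=1, size=1
read(): buf=[_ _ _ _ _], head=1, tail=1, size=0
write(83): buf=[_ 83 _ _ _], head=1, tail=2, size=1
write(60): buf=[_ 83 60 _ _], head=1, tail=3, size=2
read(): buf=[_ _ 60 _ _], head=2, tail=3, size=1
write(59): buf=[_ _ 60 59 _], head=2, tail=4, size=2
write(47): buf=[_ _ 60 59 47], head=2, tail=0, size=3
write(77): buf=[77 _ 60 59 47], head=2, tail=1, size=4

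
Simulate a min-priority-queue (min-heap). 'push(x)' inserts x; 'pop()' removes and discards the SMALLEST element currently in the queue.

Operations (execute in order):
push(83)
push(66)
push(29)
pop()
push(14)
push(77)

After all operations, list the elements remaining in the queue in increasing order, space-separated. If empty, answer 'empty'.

push(83): heap contents = [83]
push(66): heap contents = [66, 83]
push(29): heap contents = [29, 66, 83]
pop() → 29: heap contents = [66, 83]
push(14): heap contents = [14, 66, 83]
push(77): heap contents = [14, 66, 77, 83]

Answer: 14 66 77 83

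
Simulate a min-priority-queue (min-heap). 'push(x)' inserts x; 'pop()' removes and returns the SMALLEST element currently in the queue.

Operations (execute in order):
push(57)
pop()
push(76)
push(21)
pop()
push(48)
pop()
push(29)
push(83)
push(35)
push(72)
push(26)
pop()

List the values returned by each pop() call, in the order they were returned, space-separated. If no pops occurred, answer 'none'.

push(57): heap contents = [57]
pop() → 57: heap contents = []
push(76): heap contents = [76]
push(21): heap contents = [21, 76]
pop() → 21: heap contents = [76]
push(48): heap contents = [48, 76]
pop() → 48: heap contents = [76]
push(29): heap contents = [29, 76]
push(83): heap contents = [29, 76, 83]
push(35): heap contents = [29, 35, 76, 83]
push(72): heap contents = [29, 35, 72, 76, 83]
push(26): heap contents = [26, 29, 35, 72, 76, 83]
pop() → 26: heap contents = [29, 35, 72, 76, 83]

Answer: 57 21 48 26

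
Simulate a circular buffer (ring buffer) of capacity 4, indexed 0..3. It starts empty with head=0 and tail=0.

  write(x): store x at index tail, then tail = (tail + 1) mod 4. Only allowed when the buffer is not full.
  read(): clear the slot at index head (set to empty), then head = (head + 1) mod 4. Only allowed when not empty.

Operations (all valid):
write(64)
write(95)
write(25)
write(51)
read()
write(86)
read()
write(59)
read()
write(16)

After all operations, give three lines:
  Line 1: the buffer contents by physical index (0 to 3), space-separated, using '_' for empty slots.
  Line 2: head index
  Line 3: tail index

Answer: 86 59 16 51
3
3

Derivation:
write(64): buf=[64 _ _ _], head=0, tail=1, size=1
write(95): buf=[64 95 _ _], head=0, tail=2, size=2
write(25): buf=[64 95 25 _], head=0, tail=3, size=3
write(51): buf=[64 95 25 51], head=0, tail=0, size=4
read(): buf=[_ 95 25 51], head=1, tail=0, size=3
write(86): buf=[86 95 25 51], head=1, tail=1, size=4
read(): buf=[86 _ 25 51], head=2, tail=1, size=3
write(59): buf=[86 59 25 51], head=2, tail=2, size=4
read(): buf=[86 59 _ 51], head=3, tail=2, size=3
write(16): buf=[86 59 16 51], head=3, tail=3, size=4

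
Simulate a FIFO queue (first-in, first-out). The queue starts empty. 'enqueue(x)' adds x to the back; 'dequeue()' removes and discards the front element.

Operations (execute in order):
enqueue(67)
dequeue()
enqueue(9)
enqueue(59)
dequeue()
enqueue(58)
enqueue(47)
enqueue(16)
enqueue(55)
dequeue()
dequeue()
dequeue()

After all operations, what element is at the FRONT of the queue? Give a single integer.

Answer: 16

Derivation:
enqueue(67): queue = [67]
dequeue(): queue = []
enqueue(9): queue = [9]
enqueue(59): queue = [9, 59]
dequeue(): queue = [59]
enqueue(58): queue = [59, 58]
enqueue(47): queue = [59, 58, 47]
enqueue(16): queue = [59, 58, 47, 16]
enqueue(55): queue = [59, 58, 47, 16, 55]
dequeue(): queue = [58, 47, 16, 55]
dequeue(): queue = [47, 16, 55]
dequeue(): queue = [16, 55]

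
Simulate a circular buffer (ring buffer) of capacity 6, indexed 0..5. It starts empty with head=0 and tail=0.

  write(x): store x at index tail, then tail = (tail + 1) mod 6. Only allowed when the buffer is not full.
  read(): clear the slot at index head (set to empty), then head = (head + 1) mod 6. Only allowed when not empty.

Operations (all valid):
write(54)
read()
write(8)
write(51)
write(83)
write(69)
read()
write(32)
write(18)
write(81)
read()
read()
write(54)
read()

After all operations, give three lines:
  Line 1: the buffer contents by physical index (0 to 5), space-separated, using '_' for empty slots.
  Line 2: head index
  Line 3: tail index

write(54): buf=[54 _ _ _ _ _], head=0, tail=1, size=1
read(): buf=[_ _ _ _ _ _], head=1, tail=1, size=0
write(8): buf=[_ 8 _ _ _ _], head=1, tail=2, size=1
write(51): buf=[_ 8 51 _ _ _], head=1, tail=3, size=2
write(83): buf=[_ 8 51 83 _ _], head=1, tail=4, size=3
write(69): buf=[_ 8 51 83 69 _], head=1, tail=5, size=4
read(): buf=[_ _ 51 83 69 _], head=2, tail=5, size=3
write(32): buf=[_ _ 51 83 69 32], head=2, tail=0, size=4
write(18): buf=[18 _ 51 83 69 32], head=2, tail=1, size=5
write(81): buf=[18 81 51 83 69 32], head=2, tail=2, size=6
read(): buf=[18 81 _ 83 69 32], head=3, tail=2, size=5
read(): buf=[18 81 _ _ 69 32], head=4, tail=2, size=4
write(54): buf=[18 81 54 _ 69 32], head=4, tail=3, size=5
read(): buf=[18 81 54 _ _ 32], head=5, tail=3, size=4

Answer: 18 81 54 _ _ 32
5
3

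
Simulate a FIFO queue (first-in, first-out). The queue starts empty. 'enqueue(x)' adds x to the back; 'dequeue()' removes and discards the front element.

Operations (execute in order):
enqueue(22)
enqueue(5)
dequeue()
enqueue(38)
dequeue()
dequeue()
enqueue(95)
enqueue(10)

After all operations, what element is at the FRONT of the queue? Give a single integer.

enqueue(22): queue = [22]
enqueue(5): queue = [22, 5]
dequeue(): queue = [5]
enqueue(38): queue = [5, 38]
dequeue(): queue = [38]
dequeue(): queue = []
enqueue(95): queue = [95]
enqueue(10): queue = [95, 10]

Answer: 95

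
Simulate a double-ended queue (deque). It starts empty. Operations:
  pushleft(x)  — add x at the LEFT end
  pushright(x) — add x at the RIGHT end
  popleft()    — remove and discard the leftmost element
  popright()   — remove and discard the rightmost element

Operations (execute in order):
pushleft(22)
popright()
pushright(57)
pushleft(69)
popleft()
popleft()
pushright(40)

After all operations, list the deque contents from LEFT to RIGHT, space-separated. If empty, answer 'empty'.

pushleft(22): [22]
popright(): []
pushright(57): [57]
pushleft(69): [69, 57]
popleft(): [57]
popleft(): []
pushright(40): [40]

Answer: 40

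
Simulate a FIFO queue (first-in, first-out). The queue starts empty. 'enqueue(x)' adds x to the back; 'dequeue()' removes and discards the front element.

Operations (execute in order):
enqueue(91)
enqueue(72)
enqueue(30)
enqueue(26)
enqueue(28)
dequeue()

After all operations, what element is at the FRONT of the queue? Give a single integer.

Answer: 72

Derivation:
enqueue(91): queue = [91]
enqueue(72): queue = [91, 72]
enqueue(30): queue = [91, 72, 30]
enqueue(26): queue = [91, 72, 30, 26]
enqueue(28): queue = [91, 72, 30, 26, 28]
dequeue(): queue = [72, 30, 26, 28]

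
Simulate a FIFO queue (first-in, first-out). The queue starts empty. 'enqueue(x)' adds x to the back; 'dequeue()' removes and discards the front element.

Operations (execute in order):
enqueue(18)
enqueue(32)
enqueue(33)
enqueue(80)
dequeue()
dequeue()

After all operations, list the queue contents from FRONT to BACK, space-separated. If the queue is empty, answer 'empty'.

Answer: 33 80

Derivation:
enqueue(18): [18]
enqueue(32): [18, 32]
enqueue(33): [18, 32, 33]
enqueue(80): [18, 32, 33, 80]
dequeue(): [32, 33, 80]
dequeue(): [33, 80]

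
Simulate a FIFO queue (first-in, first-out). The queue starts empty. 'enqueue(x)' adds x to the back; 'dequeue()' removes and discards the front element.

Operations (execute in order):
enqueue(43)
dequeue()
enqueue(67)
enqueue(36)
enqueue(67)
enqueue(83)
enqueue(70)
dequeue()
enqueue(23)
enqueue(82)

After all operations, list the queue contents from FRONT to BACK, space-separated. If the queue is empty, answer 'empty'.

enqueue(43): [43]
dequeue(): []
enqueue(67): [67]
enqueue(36): [67, 36]
enqueue(67): [67, 36, 67]
enqueue(83): [67, 36, 67, 83]
enqueue(70): [67, 36, 67, 83, 70]
dequeue(): [36, 67, 83, 70]
enqueue(23): [36, 67, 83, 70, 23]
enqueue(82): [36, 67, 83, 70, 23, 82]

Answer: 36 67 83 70 23 82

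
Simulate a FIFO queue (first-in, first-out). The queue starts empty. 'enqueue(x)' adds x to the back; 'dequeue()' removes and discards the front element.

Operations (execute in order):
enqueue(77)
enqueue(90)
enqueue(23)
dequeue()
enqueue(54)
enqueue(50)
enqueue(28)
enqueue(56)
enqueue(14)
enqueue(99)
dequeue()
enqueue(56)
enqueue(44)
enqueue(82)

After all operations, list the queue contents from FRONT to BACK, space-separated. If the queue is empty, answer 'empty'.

enqueue(77): [77]
enqueue(90): [77, 90]
enqueue(23): [77, 90, 23]
dequeue(): [90, 23]
enqueue(54): [90, 23, 54]
enqueue(50): [90, 23, 54, 50]
enqueue(28): [90, 23, 54, 50, 28]
enqueue(56): [90, 23, 54, 50, 28, 56]
enqueue(14): [90, 23, 54, 50, 28, 56, 14]
enqueue(99): [90, 23, 54, 50, 28, 56, 14, 99]
dequeue(): [23, 54, 50, 28, 56, 14, 99]
enqueue(56): [23, 54, 50, 28, 56, 14, 99, 56]
enqueue(44): [23, 54, 50, 28, 56, 14, 99, 56, 44]
enqueue(82): [23, 54, 50, 28, 56, 14, 99, 56, 44, 82]

Answer: 23 54 50 28 56 14 99 56 44 82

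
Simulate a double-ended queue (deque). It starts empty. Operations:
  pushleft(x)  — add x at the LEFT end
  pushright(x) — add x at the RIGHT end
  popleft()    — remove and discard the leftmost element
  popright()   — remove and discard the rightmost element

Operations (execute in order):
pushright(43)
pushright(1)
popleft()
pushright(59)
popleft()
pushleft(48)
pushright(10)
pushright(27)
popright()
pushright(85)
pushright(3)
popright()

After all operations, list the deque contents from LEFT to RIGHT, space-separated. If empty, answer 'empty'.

Answer: 48 59 10 85

Derivation:
pushright(43): [43]
pushright(1): [43, 1]
popleft(): [1]
pushright(59): [1, 59]
popleft(): [59]
pushleft(48): [48, 59]
pushright(10): [48, 59, 10]
pushright(27): [48, 59, 10, 27]
popright(): [48, 59, 10]
pushright(85): [48, 59, 10, 85]
pushright(3): [48, 59, 10, 85, 3]
popright(): [48, 59, 10, 85]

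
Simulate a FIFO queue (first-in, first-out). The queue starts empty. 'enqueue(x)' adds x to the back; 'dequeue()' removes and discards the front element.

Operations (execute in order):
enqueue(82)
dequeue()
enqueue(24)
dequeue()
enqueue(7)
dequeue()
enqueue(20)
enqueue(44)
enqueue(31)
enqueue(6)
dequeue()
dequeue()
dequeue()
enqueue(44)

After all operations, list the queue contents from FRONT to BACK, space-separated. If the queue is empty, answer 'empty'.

Answer: 6 44

Derivation:
enqueue(82): [82]
dequeue(): []
enqueue(24): [24]
dequeue(): []
enqueue(7): [7]
dequeue(): []
enqueue(20): [20]
enqueue(44): [20, 44]
enqueue(31): [20, 44, 31]
enqueue(6): [20, 44, 31, 6]
dequeue(): [44, 31, 6]
dequeue(): [31, 6]
dequeue(): [6]
enqueue(44): [6, 44]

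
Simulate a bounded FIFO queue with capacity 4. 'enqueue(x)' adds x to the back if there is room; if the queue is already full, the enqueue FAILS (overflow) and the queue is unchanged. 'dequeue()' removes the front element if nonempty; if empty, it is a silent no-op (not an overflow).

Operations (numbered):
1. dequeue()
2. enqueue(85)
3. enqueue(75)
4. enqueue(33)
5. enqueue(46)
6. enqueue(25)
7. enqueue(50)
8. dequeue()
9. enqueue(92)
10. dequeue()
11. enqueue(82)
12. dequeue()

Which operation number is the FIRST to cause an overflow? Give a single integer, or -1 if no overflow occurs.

1. dequeue(): empty, no-op, size=0
2. enqueue(85): size=1
3. enqueue(75): size=2
4. enqueue(33): size=3
5. enqueue(46): size=4
6. enqueue(25): size=4=cap → OVERFLOW (fail)
7. enqueue(50): size=4=cap → OVERFLOW (fail)
8. dequeue(): size=3
9. enqueue(92): size=4
10. dequeue(): size=3
11. enqueue(82): size=4
12. dequeue(): size=3

Answer: 6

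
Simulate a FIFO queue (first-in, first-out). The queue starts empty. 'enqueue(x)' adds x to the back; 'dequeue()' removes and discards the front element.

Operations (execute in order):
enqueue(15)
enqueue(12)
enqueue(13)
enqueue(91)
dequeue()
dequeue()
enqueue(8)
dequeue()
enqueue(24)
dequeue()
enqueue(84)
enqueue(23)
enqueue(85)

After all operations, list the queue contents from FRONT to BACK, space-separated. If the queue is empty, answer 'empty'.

enqueue(15): [15]
enqueue(12): [15, 12]
enqueue(13): [15, 12, 13]
enqueue(91): [15, 12, 13, 91]
dequeue(): [12, 13, 91]
dequeue(): [13, 91]
enqueue(8): [13, 91, 8]
dequeue(): [91, 8]
enqueue(24): [91, 8, 24]
dequeue(): [8, 24]
enqueue(84): [8, 24, 84]
enqueue(23): [8, 24, 84, 23]
enqueue(85): [8, 24, 84, 23, 85]

Answer: 8 24 84 23 85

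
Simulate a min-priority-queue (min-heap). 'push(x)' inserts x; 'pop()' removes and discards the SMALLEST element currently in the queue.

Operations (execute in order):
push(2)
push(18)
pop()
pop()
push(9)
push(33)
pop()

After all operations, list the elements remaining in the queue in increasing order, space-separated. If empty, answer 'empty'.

push(2): heap contents = [2]
push(18): heap contents = [2, 18]
pop() → 2: heap contents = [18]
pop() → 18: heap contents = []
push(9): heap contents = [9]
push(33): heap contents = [9, 33]
pop() → 9: heap contents = [33]

Answer: 33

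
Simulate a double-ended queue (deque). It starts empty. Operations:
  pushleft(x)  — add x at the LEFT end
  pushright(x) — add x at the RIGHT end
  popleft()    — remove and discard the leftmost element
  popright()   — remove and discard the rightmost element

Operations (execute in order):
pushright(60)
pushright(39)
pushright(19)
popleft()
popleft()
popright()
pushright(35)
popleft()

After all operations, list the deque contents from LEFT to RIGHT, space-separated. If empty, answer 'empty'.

pushright(60): [60]
pushright(39): [60, 39]
pushright(19): [60, 39, 19]
popleft(): [39, 19]
popleft(): [19]
popright(): []
pushright(35): [35]
popleft(): []

Answer: empty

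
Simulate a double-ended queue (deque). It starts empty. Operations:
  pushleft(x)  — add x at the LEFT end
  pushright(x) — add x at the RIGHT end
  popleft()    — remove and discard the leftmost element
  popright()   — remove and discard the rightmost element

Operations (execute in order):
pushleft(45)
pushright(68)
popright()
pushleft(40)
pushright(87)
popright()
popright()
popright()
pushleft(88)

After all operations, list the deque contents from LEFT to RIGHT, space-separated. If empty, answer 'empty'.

pushleft(45): [45]
pushright(68): [45, 68]
popright(): [45]
pushleft(40): [40, 45]
pushright(87): [40, 45, 87]
popright(): [40, 45]
popright(): [40]
popright(): []
pushleft(88): [88]

Answer: 88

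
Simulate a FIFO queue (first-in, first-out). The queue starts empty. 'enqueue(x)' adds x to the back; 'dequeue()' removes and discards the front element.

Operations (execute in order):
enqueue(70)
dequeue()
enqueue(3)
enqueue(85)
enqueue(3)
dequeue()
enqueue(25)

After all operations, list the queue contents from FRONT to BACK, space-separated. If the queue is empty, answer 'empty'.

Answer: 85 3 25

Derivation:
enqueue(70): [70]
dequeue(): []
enqueue(3): [3]
enqueue(85): [3, 85]
enqueue(3): [3, 85, 3]
dequeue(): [85, 3]
enqueue(25): [85, 3, 25]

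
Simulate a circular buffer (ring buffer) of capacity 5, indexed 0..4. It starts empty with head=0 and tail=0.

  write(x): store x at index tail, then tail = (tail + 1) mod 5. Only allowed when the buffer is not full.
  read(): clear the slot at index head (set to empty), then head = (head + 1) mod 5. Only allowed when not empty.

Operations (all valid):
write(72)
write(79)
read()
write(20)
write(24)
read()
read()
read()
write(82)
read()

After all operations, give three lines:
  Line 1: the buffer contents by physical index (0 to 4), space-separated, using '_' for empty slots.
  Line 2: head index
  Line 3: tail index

Answer: _ _ _ _ _
0
0

Derivation:
write(72): buf=[72 _ _ _ _], head=0, tail=1, size=1
write(79): buf=[72 79 _ _ _], head=0, tail=2, size=2
read(): buf=[_ 79 _ _ _], head=1, tail=2, size=1
write(20): buf=[_ 79 20 _ _], head=1, tail=3, size=2
write(24): buf=[_ 79 20 24 _], head=1, tail=4, size=3
read(): buf=[_ _ 20 24 _], head=2, tail=4, size=2
read(): buf=[_ _ _ 24 _], head=3, tail=4, size=1
read(): buf=[_ _ _ _ _], head=4, tail=4, size=0
write(82): buf=[_ _ _ _ 82], head=4, tail=0, size=1
read(): buf=[_ _ _ _ _], head=0, tail=0, size=0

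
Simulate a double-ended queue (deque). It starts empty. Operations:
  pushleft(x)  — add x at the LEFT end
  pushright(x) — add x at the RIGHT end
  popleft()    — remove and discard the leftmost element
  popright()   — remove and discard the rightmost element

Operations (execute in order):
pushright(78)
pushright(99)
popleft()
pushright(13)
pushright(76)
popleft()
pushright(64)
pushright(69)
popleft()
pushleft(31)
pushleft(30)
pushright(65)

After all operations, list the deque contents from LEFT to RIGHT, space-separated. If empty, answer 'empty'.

Answer: 30 31 76 64 69 65

Derivation:
pushright(78): [78]
pushright(99): [78, 99]
popleft(): [99]
pushright(13): [99, 13]
pushright(76): [99, 13, 76]
popleft(): [13, 76]
pushright(64): [13, 76, 64]
pushright(69): [13, 76, 64, 69]
popleft(): [76, 64, 69]
pushleft(31): [31, 76, 64, 69]
pushleft(30): [30, 31, 76, 64, 69]
pushright(65): [30, 31, 76, 64, 69, 65]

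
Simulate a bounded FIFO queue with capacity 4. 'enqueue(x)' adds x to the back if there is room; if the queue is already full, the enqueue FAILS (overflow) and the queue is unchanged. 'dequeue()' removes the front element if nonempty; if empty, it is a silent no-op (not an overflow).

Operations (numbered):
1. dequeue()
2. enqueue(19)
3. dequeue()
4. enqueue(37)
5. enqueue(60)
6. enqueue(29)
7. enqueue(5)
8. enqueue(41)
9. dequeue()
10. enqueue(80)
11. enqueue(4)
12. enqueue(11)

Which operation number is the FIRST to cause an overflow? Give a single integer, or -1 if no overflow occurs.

1. dequeue(): empty, no-op, size=0
2. enqueue(19): size=1
3. dequeue(): size=0
4. enqueue(37): size=1
5. enqueue(60): size=2
6. enqueue(29): size=3
7. enqueue(5): size=4
8. enqueue(41): size=4=cap → OVERFLOW (fail)
9. dequeue(): size=3
10. enqueue(80): size=4
11. enqueue(4): size=4=cap → OVERFLOW (fail)
12. enqueue(11): size=4=cap → OVERFLOW (fail)

Answer: 8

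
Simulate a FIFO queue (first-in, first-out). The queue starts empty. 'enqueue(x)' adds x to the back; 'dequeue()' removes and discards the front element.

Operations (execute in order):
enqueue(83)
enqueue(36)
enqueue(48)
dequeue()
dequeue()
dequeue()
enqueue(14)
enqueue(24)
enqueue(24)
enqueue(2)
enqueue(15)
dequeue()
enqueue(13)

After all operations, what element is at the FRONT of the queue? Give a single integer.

enqueue(83): queue = [83]
enqueue(36): queue = [83, 36]
enqueue(48): queue = [83, 36, 48]
dequeue(): queue = [36, 48]
dequeue(): queue = [48]
dequeue(): queue = []
enqueue(14): queue = [14]
enqueue(24): queue = [14, 24]
enqueue(24): queue = [14, 24, 24]
enqueue(2): queue = [14, 24, 24, 2]
enqueue(15): queue = [14, 24, 24, 2, 15]
dequeue(): queue = [24, 24, 2, 15]
enqueue(13): queue = [24, 24, 2, 15, 13]

Answer: 24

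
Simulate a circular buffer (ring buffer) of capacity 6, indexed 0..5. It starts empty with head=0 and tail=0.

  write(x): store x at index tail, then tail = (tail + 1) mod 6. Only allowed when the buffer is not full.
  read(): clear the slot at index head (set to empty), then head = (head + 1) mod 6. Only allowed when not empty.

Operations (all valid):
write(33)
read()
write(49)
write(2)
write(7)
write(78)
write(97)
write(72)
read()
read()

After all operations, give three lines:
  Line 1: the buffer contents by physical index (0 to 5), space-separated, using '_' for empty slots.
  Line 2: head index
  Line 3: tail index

Answer: 72 _ _ 7 78 97
3
1

Derivation:
write(33): buf=[33 _ _ _ _ _], head=0, tail=1, size=1
read(): buf=[_ _ _ _ _ _], head=1, tail=1, size=0
write(49): buf=[_ 49 _ _ _ _], head=1, tail=2, size=1
write(2): buf=[_ 49 2 _ _ _], head=1, tail=3, size=2
write(7): buf=[_ 49 2 7 _ _], head=1, tail=4, size=3
write(78): buf=[_ 49 2 7 78 _], head=1, tail=5, size=4
write(97): buf=[_ 49 2 7 78 97], head=1, tail=0, size=5
write(72): buf=[72 49 2 7 78 97], head=1, tail=1, size=6
read(): buf=[72 _ 2 7 78 97], head=2, tail=1, size=5
read(): buf=[72 _ _ 7 78 97], head=3, tail=1, size=4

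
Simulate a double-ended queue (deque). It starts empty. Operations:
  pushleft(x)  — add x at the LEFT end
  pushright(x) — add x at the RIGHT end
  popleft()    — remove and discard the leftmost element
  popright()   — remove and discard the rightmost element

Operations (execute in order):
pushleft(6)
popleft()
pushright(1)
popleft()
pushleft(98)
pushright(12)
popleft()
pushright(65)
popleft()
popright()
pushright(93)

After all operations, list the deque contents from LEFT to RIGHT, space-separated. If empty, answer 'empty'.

pushleft(6): [6]
popleft(): []
pushright(1): [1]
popleft(): []
pushleft(98): [98]
pushright(12): [98, 12]
popleft(): [12]
pushright(65): [12, 65]
popleft(): [65]
popright(): []
pushright(93): [93]

Answer: 93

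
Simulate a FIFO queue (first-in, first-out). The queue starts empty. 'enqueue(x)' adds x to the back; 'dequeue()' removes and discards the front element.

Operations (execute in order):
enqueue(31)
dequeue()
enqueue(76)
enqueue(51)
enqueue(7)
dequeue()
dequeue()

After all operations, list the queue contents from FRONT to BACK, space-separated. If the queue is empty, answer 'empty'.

Answer: 7

Derivation:
enqueue(31): [31]
dequeue(): []
enqueue(76): [76]
enqueue(51): [76, 51]
enqueue(7): [76, 51, 7]
dequeue(): [51, 7]
dequeue(): [7]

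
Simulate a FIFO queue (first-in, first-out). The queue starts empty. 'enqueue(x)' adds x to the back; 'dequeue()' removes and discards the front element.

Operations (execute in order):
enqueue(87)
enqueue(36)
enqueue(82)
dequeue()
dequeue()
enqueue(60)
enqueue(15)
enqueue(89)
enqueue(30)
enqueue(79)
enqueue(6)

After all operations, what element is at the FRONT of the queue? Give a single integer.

Answer: 82

Derivation:
enqueue(87): queue = [87]
enqueue(36): queue = [87, 36]
enqueue(82): queue = [87, 36, 82]
dequeue(): queue = [36, 82]
dequeue(): queue = [82]
enqueue(60): queue = [82, 60]
enqueue(15): queue = [82, 60, 15]
enqueue(89): queue = [82, 60, 15, 89]
enqueue(30): queue = [82, 60, 15, 89, 30]
enqueue(79): queue = [82, 60, 15, 89, 30, 79]
enqueue(6): queue = [82, 60, 15, 89, 30, 79, 6]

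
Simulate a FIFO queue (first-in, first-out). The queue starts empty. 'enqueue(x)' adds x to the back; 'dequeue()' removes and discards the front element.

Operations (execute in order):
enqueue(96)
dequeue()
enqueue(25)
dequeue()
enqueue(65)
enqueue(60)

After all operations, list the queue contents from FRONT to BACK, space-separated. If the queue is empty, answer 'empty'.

enqueue(96): [96]
dequeue(): []
enqueue(25): [25]
dequeue(): []
enqueue(65): [65]
enqueue(60): [65, 60]

Answer: 65 60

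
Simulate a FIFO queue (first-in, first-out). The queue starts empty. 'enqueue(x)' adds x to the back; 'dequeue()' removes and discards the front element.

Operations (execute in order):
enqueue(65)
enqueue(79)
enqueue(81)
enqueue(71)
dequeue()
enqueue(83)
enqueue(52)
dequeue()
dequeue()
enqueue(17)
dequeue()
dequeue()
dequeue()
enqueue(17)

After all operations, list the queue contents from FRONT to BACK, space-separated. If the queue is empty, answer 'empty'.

Answer: 17 17

Derivation:
enqueue(65): [65]
enqueue(79): [65, 79]
enqueue(81): [65, 79, 81]
enqueue(71): [65, 79, 81, 71]
dequeue(): [79, 81, 71]
enqueue(83): [79, 81, 71, 83]
enqueue(52): [79, 81, 71, 83, 52]
dequeue(): [81, 71, 83, 52]
dequeue(): [71, 83, 52]
enqueue(17): [71, 83, 52, 17]
dequeue(): [83, 52, 17]
dequeue(): [52, 17]
dequeue(): [17]
enqueue(17): [17, 17]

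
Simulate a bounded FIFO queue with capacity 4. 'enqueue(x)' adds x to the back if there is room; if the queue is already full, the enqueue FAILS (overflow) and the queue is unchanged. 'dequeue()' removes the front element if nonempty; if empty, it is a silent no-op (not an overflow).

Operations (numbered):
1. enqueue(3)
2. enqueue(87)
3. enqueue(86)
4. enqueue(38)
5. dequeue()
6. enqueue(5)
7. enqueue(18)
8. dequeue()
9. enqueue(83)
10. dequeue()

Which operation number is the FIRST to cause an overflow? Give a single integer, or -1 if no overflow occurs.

Answer: 7

Derivation:
1. enqueue(3): size=1
2. enqueue(87): size=2
3. enqueue(86): size=3
4. enqueue(38): size=4
5. dequeue(): size=3
6. enqueue(5): size=4
7. enqueue(18): size=4=cap → OVERFLOW (fail)
8. dequeue(): size=3
9. enqueue(83): size=4
10. dequeue(): size=3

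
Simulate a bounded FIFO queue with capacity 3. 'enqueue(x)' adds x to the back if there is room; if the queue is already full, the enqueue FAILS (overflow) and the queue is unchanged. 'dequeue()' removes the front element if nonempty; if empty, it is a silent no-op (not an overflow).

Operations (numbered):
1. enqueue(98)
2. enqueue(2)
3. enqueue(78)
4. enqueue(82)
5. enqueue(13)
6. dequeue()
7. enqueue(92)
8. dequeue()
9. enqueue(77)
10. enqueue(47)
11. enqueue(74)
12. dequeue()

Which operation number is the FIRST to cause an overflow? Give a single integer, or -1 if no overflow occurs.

Answer: 4

Derivation:
1. enqueue(98): size=1
2. enqueue(2): size=2
3. enqueue(78): size=3
4. enqueue(82): size=3=cap → OVERFLOW (fail)
5. enqueue(13): size=3=cap → OVERFLOW (fail)
6. dequeue(): size=2
7. enqueue(92): size=3
8. dequeue(): size=2
9. enqueue(77): size=3
10. enqueue(47): size=3=cap → OVERFLOW (fail)
11. enqueue(74): size=3=cap → OVERFLOW (fail)
12. dequeue(): size=2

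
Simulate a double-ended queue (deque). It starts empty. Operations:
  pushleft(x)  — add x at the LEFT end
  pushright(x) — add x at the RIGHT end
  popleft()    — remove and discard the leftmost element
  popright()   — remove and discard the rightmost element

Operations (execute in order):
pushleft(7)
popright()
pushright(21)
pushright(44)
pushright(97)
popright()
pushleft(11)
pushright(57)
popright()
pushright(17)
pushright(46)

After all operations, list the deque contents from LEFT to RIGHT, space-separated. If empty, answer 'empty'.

Answer: 11 21 44 17 46

Derivation:
pushleft(7): [7]
popright(): []
pushright(21): [21]
pushright(44): [21, 44]
pushright(97): [21, 44, 97]
popright(): [21, 44]
pushleft(11): [11, 21, 44]
pushright(57): [11, 21, 44, 57]
popright(): [11, 21, 44]
pushright(17): [11, 21, 44, 17]
pushright(46): [11, 21, 44, 17, 46]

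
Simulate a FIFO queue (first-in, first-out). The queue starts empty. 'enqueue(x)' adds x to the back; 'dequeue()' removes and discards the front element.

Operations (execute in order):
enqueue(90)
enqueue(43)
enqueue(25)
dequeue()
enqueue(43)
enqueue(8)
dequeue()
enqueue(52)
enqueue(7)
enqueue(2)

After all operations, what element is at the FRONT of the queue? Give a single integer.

enqueue(90): queue = [90]
enqueue(43): queue = [90, 43]
enqueue(25): queue = [90, 43, 25]
dequeue(): queue = [43, 25]
enqueue(43): queue = [43, 25, 43]
enqueue(8): queue = [43, 25, 43, 8]
dequeue(): queue = [25, 43, 8]
enqueue(52): queue = [25, 43, 8, 52]
enqueue(7): queue = [25, 43, 8, 52, 7]
enqueue(2): queue = [25, 43, 8, 52, 7, 2]

Answer: 25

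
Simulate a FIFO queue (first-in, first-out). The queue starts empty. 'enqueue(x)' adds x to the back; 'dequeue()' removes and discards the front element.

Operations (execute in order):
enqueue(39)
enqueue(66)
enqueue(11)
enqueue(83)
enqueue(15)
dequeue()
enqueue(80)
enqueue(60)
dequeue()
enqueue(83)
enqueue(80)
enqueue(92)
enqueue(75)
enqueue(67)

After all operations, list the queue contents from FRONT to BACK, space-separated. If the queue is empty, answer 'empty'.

Answer: 11 83 15 80 60 83 80 92 75 67

Derivation:
enqueue(39): [39]
enqueue(66): [39, 66]
enqueue(11): [39, 66, 11]
enqueue(83): [39, 66, 11, 83]
enqueue(15): [39, 66, 11, 83, 15]
dequeue(): [66, 11, 83, 15]
enqueue(80): [66, 11, 83, 15, 80]
enqueue(60): [66, 11, 83, 15, 80, 60]
dequeue(): [11, 83, 15, 80, 60]
enqueue(83): [11, 83, 15, 80, 60, 83]
enqueue(80): [11, 83, 15, 80, 60, 83, 80]
enqueue(92): [11, 83, 15, 80, 60, 83, 80, 92]
enqueue(75): [11, 83, 15, 80, 60, 83, 80, 92, 75]
enqueue(67): [11, 83, 15, 80, 60, 83, 80, 92, 75, 67]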